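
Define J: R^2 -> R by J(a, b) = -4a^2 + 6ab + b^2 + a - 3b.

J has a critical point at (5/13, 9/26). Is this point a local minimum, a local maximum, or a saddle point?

The Hessian of J is constant: H = [[-8, 6], [6, 2]].
det(H) = (-8)·2 − 6² = -52.
Since det(H) < 0, H is indefinite and the critical point is a saddle point.

saddle point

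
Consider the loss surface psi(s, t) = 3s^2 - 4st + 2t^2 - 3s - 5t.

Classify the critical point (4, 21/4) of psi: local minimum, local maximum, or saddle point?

local minimum

The Hessian of psi is constant: H = [[6, -4], [-4, 4]].
det(H) = 6·4 − (-4)² = 8.
det(H) > 0 and tr(H) = 10 > 0, so H is positive definite and the point is a local minimum.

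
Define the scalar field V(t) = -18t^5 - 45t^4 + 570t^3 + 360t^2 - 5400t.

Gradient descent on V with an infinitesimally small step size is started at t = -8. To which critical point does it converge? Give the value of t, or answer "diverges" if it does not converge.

-5

V'(t) = -90(t - 3)(t - 2)(t + 2)(t + 5), so V'(-8) = -178200.
Gradient descent moves in the -V' direction, i.e. t is increasing.
The nearest critical point in that direction is t = -5, where V'' = 15120 > 0 (a local minimum). The iterate converges there.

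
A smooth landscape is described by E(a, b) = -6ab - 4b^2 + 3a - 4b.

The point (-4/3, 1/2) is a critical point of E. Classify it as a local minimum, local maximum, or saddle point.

saddle point

The Hessian of E is constant: H = [[0, -6], [-6, -8]].
det(H) = 0·(-8) − (-6)² = -36.
Since det(H) < 0, H is indefinite and the critical point is a saddle point.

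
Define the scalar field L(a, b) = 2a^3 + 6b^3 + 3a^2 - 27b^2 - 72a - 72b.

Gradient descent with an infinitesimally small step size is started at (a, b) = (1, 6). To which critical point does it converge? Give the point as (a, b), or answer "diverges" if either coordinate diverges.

(3, 4)

L is separable, so gradient descent decouples: a follows -∂L/∂a, b follows -∂L/∂b.
∂L/∂a = 6(a - 3)(a + 4); at a=1 this is -60, so a increases.
∂L/∂b = 18(b - 4)(b + 1); at b=6 this is 252, so b decreases.
a converges to its nearest critical value 3 (a local min of the a-part); b converges to 4. The iterate converges to (3, 4).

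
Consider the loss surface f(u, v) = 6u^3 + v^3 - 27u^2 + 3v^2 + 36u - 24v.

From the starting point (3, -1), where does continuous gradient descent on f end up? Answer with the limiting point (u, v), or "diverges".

(2, 2)

f is separable, so gradient descent decouples: u follows -∂f/∂u, v follows -∂f/∂v.
∂f/∂u = 18(u - 2)(u - 1); at u=3 this is 36, so u decreases.
∂f/∂v = 3(v - 2)(v + 4); at v=-1 this is -27, so v increases.
u converges to its nearest critical value 2 (a local min of the u-part); v converges to 2. The iterate converges to (2, 2).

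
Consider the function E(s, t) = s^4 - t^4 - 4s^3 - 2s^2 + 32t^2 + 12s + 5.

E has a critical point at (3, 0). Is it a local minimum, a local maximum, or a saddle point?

The mixed partial ∂²E/∂s∂t is 0, so the Hessian at any point is diag(E_ss, E_tt) = diag(4(3s^2 - 6s - 1), 4(-3t^2 + 16)).
At (3, 0): H = diag(32, 64).
Both eigenvalues are positive, so H is positive definite: a local minimum.

local minimum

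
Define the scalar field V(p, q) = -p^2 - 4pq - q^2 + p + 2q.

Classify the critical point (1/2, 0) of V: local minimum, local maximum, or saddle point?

The Hessian of V is constant: H = [[-2, -4], [-4, -2]].
det(H) = (-2)·(-2) − (-4)² = -12.
Since det(H) < 0, H is indefinite and the critical point is a saddle point.

saddle point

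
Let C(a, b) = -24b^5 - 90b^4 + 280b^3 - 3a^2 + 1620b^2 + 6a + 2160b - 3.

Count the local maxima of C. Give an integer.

C separates as a function of a plus a function of b, so ∇C=0 decouples.
∂C/∂a = -6(a - 1) = 0 at a ∈ {1}; ∂C/∂b = -120(b - 3)(b + 1)(b + 2)(b + 3) = 0 at b ∈ {-3, -2, -1, 3}.
The Hessian is diagonal: diag(C_aa, C_bb). Second derivatives: C_aa(1)=-6; C_bb(-3)=1440, C_bb(-2)=-600, C_bb(-1)=960, C_bb(3)=-14400.
Local maxima occur where both diagonal entries negative: (1, -2), (1, 3). Count: 2.

2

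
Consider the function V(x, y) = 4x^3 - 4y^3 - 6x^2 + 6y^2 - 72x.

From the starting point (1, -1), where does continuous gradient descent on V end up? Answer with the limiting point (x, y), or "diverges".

(3, 0)

V is separable, so gradient descent decouples: x follows -∂V/∂x, y follows -∂V/∂y.
∂V/∂x = 12(x - 3)(x + 2); at x=1 this is -72, so x increases.
∂V/∂y = -12y(y - 1); at y=-1 this is -24, so y increases.
x converges to its nearest critical value 3 (a local min of the x-part); y converges to 0. The iterate converges to (3, 0).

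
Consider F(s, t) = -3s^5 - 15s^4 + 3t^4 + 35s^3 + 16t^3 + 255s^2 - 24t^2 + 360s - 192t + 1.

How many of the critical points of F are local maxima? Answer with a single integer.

2

F separates as a function of s plus a function of t, so ∇F=0 decouples.
∂F/∂s = -15(s - 3)(s + 1)(s + 2)(s + 4) = 0 at s ∈ {-4, -2, -1, 3}; ∂F/∂t = 12(t - 2)(t + 2)(t + 4) = 0 at t ∈ {-4, -2, 2}.
The Hessian is diagonal: diag(F_ss, F_tt). Second derivatives: F_ss(-4)=630, F_ss(-2)=-150, F_ss(-1)=180, F_ss(3)=-2100; F_tt(-4)=144, F_tt(-2)=-96, F_tt(2)=288.
Local maxima occur where both diagonal entries negative: (-2, -2), (3, -2). Count: 2.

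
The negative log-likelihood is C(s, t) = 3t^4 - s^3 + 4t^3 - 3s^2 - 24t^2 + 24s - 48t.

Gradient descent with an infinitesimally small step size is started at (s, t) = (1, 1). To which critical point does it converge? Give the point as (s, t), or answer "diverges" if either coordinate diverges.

C is separable, so gradient descent decouples: s follows -∂C/∂s, t follows -∂C/∂t.
∂C/∂s = -3(s - 2)(s + 4); at s=1 this is 15, so s decreases.
∂C/∂t = 12(t - 2)(t + 1)(t + 2); at t=1 this is -72, so t increases.
s converges to its nearest critical value -4 (a local min of the s-part); t converges to 2. The iterate converges to (-4, 2).

(-4, 2)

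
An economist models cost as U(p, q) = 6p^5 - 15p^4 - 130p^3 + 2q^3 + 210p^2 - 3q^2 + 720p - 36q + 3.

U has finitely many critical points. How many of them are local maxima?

2

U separates as a function of p plus a function of q, so ∇U=0 decouples.
∂U/∂p = 30(p - 4)(p - 2)(p + 1)(p + 3) = 0 at p ∈ {-3, -1, 2, 4}; ∂U/∂q = 6(q - 3)(q + 2) = 0 at q ∈ {-2, 3}.
The Hessian is diagonal: diag(U_pp, U_qq). Second derivatives: U_pp(-3)=-2100, U_pp(-1)=900, U_pp(2)=-900, U_pp(4)=2100; U_qq(-2)=-30, U_qq(3)=30.
Local maxima occur where both diagonal entries negative: (-3, -2), (2, -2). Count: 2.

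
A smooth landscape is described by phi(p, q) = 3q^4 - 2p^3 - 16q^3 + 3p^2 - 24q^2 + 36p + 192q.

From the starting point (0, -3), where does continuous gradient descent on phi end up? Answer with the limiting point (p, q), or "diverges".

phi is separable, so gradient descent decouples: p follows -∂phi/∂p, q follows -∂phi/∂q.
∂phi/∂p = -6(p - 3)(p + 2); at p=0 this is 36, so p decreases.
∂phi/∂q = 12(q - 4)(q - 2)(q + 2); at q=-3 this is -420, so q increases.
p converges to its nearest critical value -2 (a local min of the p-part); q converges to -2. The iterate converges to (-2, -2).

(-2, -2)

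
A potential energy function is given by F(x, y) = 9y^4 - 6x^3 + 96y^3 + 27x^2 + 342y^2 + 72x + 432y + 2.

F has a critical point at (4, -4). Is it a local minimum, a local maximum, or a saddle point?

The mixed partial ∂²F/∂x∂y is 0, so the Hessian at any point is diag(F_xx, F_yy) = diag(18(-2x + 3), 36(3y^2 + 16y + 19)).
At (4, -4): H = diag(-90, 108).
The eigenvalues have opposite signs, so H is indefinite: a saddle point.

saddle point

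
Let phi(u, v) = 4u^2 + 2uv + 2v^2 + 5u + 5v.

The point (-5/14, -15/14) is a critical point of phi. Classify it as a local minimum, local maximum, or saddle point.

local minimum

The Hessian of phi is constant: H = [[8, 2], [2, 4]].
det(H) = 8·4 − 2² = 28.
det(H) > 0 and tr(H) = 12 > 0, so H is positive definite and the point is a local minimum.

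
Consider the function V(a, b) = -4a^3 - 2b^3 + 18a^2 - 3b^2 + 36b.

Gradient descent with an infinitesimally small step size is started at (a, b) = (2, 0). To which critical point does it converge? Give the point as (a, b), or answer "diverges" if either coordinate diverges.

V is separable, so gradient descent decouples: a follows -∂V/∂a, b follows -∂V/∂b.
∂V/∂a = -12a(a - 3); at a=2 this is 24, so a decreases.
∂V/∂b = -6(b - 2)(b + 3); at b=0 this is 36, so b decreases.
a converges to its nearest critical value 0 (a local min of the a-part); b converges to -3. The iterate converges to (0, -3).

(0, -3)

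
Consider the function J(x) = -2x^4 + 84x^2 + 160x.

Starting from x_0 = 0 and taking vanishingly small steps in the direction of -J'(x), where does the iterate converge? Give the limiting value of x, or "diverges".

J'(x) = -8(x - 5)(x + 1)(x + 4), so J'(0) = 160.
Gradient descent moves in the -J' direction, i.e. x is decreasing.
The nearest critical point in that direction is x = -1, where J'' = 144 > 0 (a local minimum). The iterate converges there.

-1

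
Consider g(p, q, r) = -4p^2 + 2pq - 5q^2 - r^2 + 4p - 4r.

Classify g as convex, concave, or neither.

concave

g is quadratic, so its Hessian is the constant matrix H = [[-8, 2, 0], [2, -10, 0], [0, 0, -2]].
Leading principal minors: -8, 76, -152.
Signs alternate −, +, − ⇒ H ≺ 0 ⇒ concave.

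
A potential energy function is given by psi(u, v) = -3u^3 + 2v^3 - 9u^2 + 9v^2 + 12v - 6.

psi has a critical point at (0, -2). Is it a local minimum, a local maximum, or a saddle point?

The mixed partial ∂²psi/∂u∂v is 0, so the Hessian at any point is diag(psi_uu, psi_vv) = diag(-18(u + 1), 6(2v + 3)).
At (0, -2): H = diag(-18, -6).
Both eigenvalues are negative, so H is negative definite: a local maximum.

local maximum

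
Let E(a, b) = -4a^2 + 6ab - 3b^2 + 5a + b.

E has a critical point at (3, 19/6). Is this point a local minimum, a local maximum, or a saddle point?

The Hessian of E is constant: H = [[-8, 6], [6, -6]].
det(H) = (-8)·(-6) − 6² = 12.
det(H) > 0 and tr(H) = -14 < 0, so H is negative definite and the point is a local maximum.

local maximum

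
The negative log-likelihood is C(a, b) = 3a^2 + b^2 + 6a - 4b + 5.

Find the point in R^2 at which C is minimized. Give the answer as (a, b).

(-1, 2)

C(a,b) separates as P(a) + Q(b) + 5, so its minimum is min P + min Q + 5.
P'(a) = 6a + 6 vanishes at a ∈ {-1}; Q'(b) = 2b - 4 vanishes at b ∈ {2}.
Local minima of P (where P''>0): P(-1)=-3. Local minima of Q: Q(2)=-4.
So the global minimum of C is P(-1) + Q(2) + 5 = -3 − 4 + 5 = -2, attained at (-1, 2).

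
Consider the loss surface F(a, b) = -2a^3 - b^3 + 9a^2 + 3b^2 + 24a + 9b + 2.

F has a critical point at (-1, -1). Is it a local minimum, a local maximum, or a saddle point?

The mixed partial ∂²F/∂a∂b is 0, so the Hessian at any point is diag(F_aa, F_bb) = diag(6(-2a + 3), 6(-b + 1)).
At (-1, -1): H = diag(30, 12).
Both eigenvalues are positive, so H is positive definite: a local minimum.

local minimum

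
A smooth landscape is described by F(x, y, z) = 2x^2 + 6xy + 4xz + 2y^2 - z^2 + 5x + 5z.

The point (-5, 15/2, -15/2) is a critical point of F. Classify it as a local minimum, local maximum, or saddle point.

The Hessian is constant: H = [[4, 6, 4], [6, 4, 0], [4, 0, -2]].
Leading principal minors: Δ₁ = 4, Δ₂ = -20, Δ₃ = -24.
The minors fit neither the all-positive nor the alternating-sign pattern, so H is indefinite: a saddle point.

saddle point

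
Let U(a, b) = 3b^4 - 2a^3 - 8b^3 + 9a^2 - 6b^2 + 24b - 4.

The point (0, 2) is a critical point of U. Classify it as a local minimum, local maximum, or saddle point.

local minimum

The mixed partial ∂²U/∂a∂b is 0, so the Hessian at any point is diag(U_aa, U_bb) = diag(6(-2a + 3), 12(3b^2 - 4b - 1)).
At (0, 2): H = diag(18, 36).
Both eigenvalues are positive, so H is positive definite: a local minimum.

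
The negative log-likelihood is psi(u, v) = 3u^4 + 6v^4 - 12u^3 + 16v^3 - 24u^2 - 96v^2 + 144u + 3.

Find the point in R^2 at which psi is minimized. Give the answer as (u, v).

(-2, -4)

psi(u,v) separates as P(u) + Q(v) + 3, so its minimum is min P + min Q + 3.
P'(u) = 12(u - 3)(u - 2)(u + 2) vanishes at u ∈ {-2, 2, 3}; Q'(v) = 24v(v - 2)(v + 4) vanishes at v ∈ {-4, 0, 2}.
Local minima of P (where P''>0): P(-2)=-240, P(3)=135. Local minima of Q: Q(-4)=-1024, Q(2)=-160.
So the global minimum of psi is P(-2) + Q(-4) + 3 = -240 − 1024 + 3 = -1261, attained at (-2, -4).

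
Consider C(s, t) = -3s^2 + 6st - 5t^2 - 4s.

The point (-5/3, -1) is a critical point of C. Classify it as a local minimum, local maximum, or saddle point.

The Hessian of C is constant: H = [[-6, 6], [6, -10]].
det(H) = (-6)·(-10) − 6² = 24.
det(H) > 0 and tr(H) = -16 < 0, so H is negative definite and the point is a local maximum.

local maximum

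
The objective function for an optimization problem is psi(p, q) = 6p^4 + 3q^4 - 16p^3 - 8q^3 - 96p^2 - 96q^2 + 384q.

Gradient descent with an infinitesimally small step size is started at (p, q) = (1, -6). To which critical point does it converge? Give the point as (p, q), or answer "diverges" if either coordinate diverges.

(4, -4)

psi is separable, so gradient descent decouples: p follows -∂psi/∂p, q follows -∂psi/∂q.
∂psi/∂p = 24p(p - 4)(p + 2); at p=1 this is -216, so p increases.
∂psi/∂q = 12(q - 4)(q - 2)(q + 4); at q=-6 this is -1920, so q increases.
p converges to its nearest critical value 4 (a local min of the p-part); q converges to -4. The iterate converges to (4, -4).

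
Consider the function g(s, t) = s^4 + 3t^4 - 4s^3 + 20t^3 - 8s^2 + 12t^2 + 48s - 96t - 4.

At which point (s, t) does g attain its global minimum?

g(s,t) separates as P(s) + Q(t) − 4, so its minimum is min P + min Q − 4.
P'(s) = 4(s - 3)(s - 2)(s + 2) vanishes at s ∈ {-2, 2, 3}; Q'(t) = 12(t - 1)(t + 2)(t + 4) vanishes at t ∈ {-4, -2, 1}.
Local minima of P (where P''>0): P(-2)=-80, P(3)=45. Local minima of Q: Q(-4)=64, Q(1)=-61.
So the global minimum of g is P(-2) + Q(1) − 4 = -80 − 61 − 4 = -145, attained at (-2, 1).

(-2, 1)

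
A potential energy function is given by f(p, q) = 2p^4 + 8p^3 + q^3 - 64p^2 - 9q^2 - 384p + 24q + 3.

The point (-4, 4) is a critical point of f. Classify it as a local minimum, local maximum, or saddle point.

The mixed partial ∂²f/∂p∂q is 0, so the Hessian at any point is diag(f_pp, f_qq) = diag(8(3p^2 + 6p - 16), 6(q - 3)).
At (-4, 4): H = diag(64, 6).
Both eigenvalues are positive, so H is positive definite: a local minimum.

local minimum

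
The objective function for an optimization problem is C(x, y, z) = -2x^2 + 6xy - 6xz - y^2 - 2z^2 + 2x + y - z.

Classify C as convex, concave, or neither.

neither

C is quadratic, so its Hessian is the constant matrix H = [[-4, 6, -6], [6, -2, 0], [-6, 0, -4]].
Leading principal minors: -4, -28, 184.
Neither pattern holds ⇒ H is indefinite ⇒ neither convex nor concave.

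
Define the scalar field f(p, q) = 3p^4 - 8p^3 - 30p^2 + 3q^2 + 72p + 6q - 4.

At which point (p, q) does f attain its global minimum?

f(p,q) separates as A(p) + B(q) − 4, so its minimum is min A + min B − 4.
A'(p) = 12(p - 3)(p - 1)(p + 2) vanishes at p ∈ {-2, 1, 3}; B'(q) = 6q + 6 vanishes at q ∈ {-1}.
Local minima of A (where A''>0): A(-2)=-152, A(3)=-27. Local minima of B: B(-1)=-3.
So the global minimum of f is A(-2) + B(-1) − 4 = -152 − 3 − 4 = -159, attained at (-2, -1).

(-2, -1)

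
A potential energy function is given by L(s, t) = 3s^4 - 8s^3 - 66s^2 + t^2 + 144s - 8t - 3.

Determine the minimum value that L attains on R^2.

L(s,t) separates as P(s) + Q(t) − 3, so its minimum is min P + min Q − 3.
P'(s) = 12(s - 4)(s - 1)(s + 3) vanishes at s ∈ {-3, 1, 4}; Q'(t) = 2(t - 4) vanishes at t ∈ {4}.
Local minima of P (where P''>0): P(-3)=-567, P(4)=-224. Local minima of Q: Q(4)=-16.
So the global minimum of L is P(-3) + Q(4) − 3 = -567 − 16 − 3 = -586, attained at (-3, 4).

-586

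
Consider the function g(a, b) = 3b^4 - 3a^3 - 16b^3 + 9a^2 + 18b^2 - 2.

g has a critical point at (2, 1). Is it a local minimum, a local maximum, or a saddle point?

local maximum

The mixed partial ∂²g/∂a∂b is 0, so the Hessian at any point is diag(g_aa, g_bb) = diag(18(-a + 1), 12(3b^2 - 8b + 3)).
At (2, 1): H = diag(-18, -24).
Both eigenvalues are negative, so H is negative definite: a local maximum.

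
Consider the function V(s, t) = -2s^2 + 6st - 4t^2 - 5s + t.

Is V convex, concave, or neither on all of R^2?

neither

V is quadratic, so its Hessian is the constant matrix H = [[-4, 6], [6, -8]].
det(H) = -4, tr(H) = -12.
det(H) < 0, so H is indefinite: neither convex nor concave.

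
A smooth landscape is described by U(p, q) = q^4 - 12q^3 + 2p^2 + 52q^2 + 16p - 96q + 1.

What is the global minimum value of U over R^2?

-95

U(p,q) separates as A(p) + B(q) + 1, so its minimum is min A + min B + 1.
A'(p) = 4p + 16 vanishes at p ∈ {-4}; B'(q) = 4(q - 4)(q - 3)(q - 2) vanishes at q ∈ {2, 3, 4}.
Local minima of A (where A''>0): A(-4)=-32. Local minima of B: B(2)=-64, B(4)=-64.
So the global minimum of U is A(-4) + B(2) + 1 = -32 − 64 + 1 = -95, attained at (-4, 2).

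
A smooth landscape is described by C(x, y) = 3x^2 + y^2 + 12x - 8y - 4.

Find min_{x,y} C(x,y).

C(x,y) separates as P(x) + Q(y) − 4, so its minimum is min P + min Q − 4.
P'(x) = 6x + 12 vanishes at x ∈ {-2}; Q'(y) = 2y - 8 vanishes at y ∈ {4}.
Local minima of P (where P''>0): P(-2)=-12. Local minima of Q: Q(4)=-16.
So the global minimum of C is P(-2) + Q(4) − 4 = -12 − 16 − 4 = -32, attained at (-2, 4).

-32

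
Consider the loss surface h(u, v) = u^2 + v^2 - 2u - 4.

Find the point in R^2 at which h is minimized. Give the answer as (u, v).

h(u,v) separates as P(u) + Q(v) − 4, so its minimum is min P + min Q − 4.
P'(u) = 2u - 2 vanishes at u ∈ {1}; Q'(v) = 2v vanishes at v ∈ {0}.
Local minima of P (where P''>0): P(1)=-1. Local minima of Q: Q(0)=0.
So the global minimum of h is P(1) + Q(0) − 4 = -1 + 0 − 4 = -5, attained at (1, 0).

(1, 0)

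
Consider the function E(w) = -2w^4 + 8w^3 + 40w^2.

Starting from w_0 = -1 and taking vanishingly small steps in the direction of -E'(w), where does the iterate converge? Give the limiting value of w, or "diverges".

E'(w) = -8w(w - 5)(w + 2), so E'(-1) = -48.
Gradient descent moves in the -E' direction, i.e. w is increasing.
The nearest critical point in that direction is w = 0, where E'' = 80 > 0 (a local minimum). The iterate converges there.

0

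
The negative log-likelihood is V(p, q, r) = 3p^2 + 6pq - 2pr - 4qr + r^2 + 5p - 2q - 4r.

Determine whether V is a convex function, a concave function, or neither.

neither

V is quadratic, so its Hessian is the constant matrix H = [[6, 6, -2], [6, 0, -4], [-2, -4, 2]].
Leading principal minors: 6, -36, -72.
Neither pattern holds ⇒ H is indefinite ⇒ neither convex nor concave.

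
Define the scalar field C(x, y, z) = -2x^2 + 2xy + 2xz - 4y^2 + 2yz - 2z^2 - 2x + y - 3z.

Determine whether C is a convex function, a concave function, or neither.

concave

C is quadratic, so its Hessian is the constant matrix H = [[-4, 2, 2], [2, -8, 2], [2, 2, -4]].
Leading principal minors: -4, 28, -48.
Signs alternate −, +, − ⇒ H ≺ 0 ⇒ concave.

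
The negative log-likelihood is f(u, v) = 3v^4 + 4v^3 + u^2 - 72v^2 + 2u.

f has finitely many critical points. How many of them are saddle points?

f separates as a function of u plus a function of v, so ∇f=0 decouples.
∂f/∂u = 2(u + 1) = 0 at u ∈ {-1}; ∂f/∂v = 12v(v - 3)(v + 4) = 0 at v ∈ {-4, 0, 3}.
The Hessian is diagonal: diag(f_uu, f_vv). Second derivatives: f_uu(-1)=2; f_vv(-4)=336, f_vv(0)=-144, f_vv(3)=252.
Saddle points occur where the two diagonal entries have opposite signs: (-1, 0). Count: 1.

1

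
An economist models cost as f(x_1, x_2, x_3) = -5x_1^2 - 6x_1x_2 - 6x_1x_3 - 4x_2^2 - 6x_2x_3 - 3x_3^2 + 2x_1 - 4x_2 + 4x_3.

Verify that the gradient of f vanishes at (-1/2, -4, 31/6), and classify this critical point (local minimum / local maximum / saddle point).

local maximum

∇f = (-10x_1 - 6x_2 - 6x_3 + 2, -6x_1 - 8x_2 - 6x_3 - 4, -6x_1 - 6x_2 - 6x_3 + 4); substituting (-1/2, -4, 31/6) gives ∇f = (0, 0, 0), so (-1/2, -4, 31/6) is indeed a critical point.
The Hessian is constant: H = [[-10, -6, -6], [-6, -8, -6], [-6, -6, -6]].
Leading principal minors: Δ₁ = -10, Δ₂ = 44, Δ₃ = -48.
The minors alternate sign starting negative (−, +, −), so H is negative definite: a local maximum.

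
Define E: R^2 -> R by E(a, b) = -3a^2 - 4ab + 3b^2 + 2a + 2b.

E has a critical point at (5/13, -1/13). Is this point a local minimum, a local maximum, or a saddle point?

The Hessian of E is constant: H = [[-6, -4], [-4, 6]].
det(H) = (-6)·6 − (-4)² = -52.
Since det(H) < 0, H is indefinite and the critical point is a saddle point.

saddle point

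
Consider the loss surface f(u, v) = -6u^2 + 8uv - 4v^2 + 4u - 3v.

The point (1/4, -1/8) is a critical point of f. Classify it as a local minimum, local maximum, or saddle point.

local maximum

The Hessian of f is constant: H = [[-12, 8], [8, -8]].
det(H) = (-12)·(-8) − 8² = 32.
det(H) > 0 and tr(H) = -20 < 0, so H is negative definite and the point is a local maximum.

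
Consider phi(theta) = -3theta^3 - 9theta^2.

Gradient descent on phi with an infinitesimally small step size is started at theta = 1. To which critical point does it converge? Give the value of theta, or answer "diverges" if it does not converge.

phi'(theta) = -9theta(theta + 2), so phi'(1) = -27.
Gradient descent moves in the -phi' direction, i.e. theta is increasing.
There is no critical point above theta=1, and phi' keeps the same sign, so the iterate runs off to +∞.

diverges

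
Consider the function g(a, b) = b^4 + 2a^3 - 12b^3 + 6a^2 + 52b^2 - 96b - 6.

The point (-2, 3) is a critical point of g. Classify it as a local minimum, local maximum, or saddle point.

The mixed partial ∂²g/∂a∂b is 0, so the Hessian at any point is diag(g_aa, g_bb) = diag(12(a + 1), 4(3b^2 - 18b + 26)).
At (-2, 3): H = diag(-12, -4).
Both eigenvalues are negative, so H is negative definite: a local maximum.

local maximum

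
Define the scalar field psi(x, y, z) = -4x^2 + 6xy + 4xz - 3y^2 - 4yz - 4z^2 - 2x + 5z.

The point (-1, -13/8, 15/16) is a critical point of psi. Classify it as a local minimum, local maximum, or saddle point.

The Hessian is constant: H = [[-8, 6, 4], [6, -6, -4], [4, -4, -8]].
Leading principal minors: Δ₁ = -8, Δ₂ = 12, Δ₃ = -64.
The minors alternate sign starting negative (−, +, −), so H is negative definite: a local maximum.

local maximum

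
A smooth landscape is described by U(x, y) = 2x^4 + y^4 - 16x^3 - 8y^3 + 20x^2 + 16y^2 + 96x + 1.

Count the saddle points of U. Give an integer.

4

U separates as a function of x plus a function of y, so ∇U=0 decouples.
∂U/∂x = 8(x - 4)(x - 3)(x + 1) = 0 at x ∈ {-1, 3, 4}; ∂U/∂y = 4y(y - 4)(y - 2) = 0 at y ∈ {0, 2, 4}.
The Hessian is diagonal: diag(U_xx, U_yy). Second derivatives: U_xx(-1)=160, U_xx(3)=-32, U_xx(4)=40; U_yy(0)=32, U_yy(2)=-16, U_yy(4)=32.
Saddle points occur where the two diagonal entries have opposite signs: (-1, 2), (3, 0), (3, 4), (4, 2). Count: 4.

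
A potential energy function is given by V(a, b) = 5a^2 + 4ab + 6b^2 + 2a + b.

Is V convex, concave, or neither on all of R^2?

V is quadratic, so its Hessian is the constant matrix H = [[10, 4], [4, 12]].
det(H) = 104, tr(H) = 22.
det(H) > 0 and tr(H) > 0, so H is positive definite everywhere: convex.

convex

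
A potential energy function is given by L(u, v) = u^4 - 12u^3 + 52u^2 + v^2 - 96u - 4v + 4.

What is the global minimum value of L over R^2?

L(u,v) separates as P(u) + Q(v) + 4, so its minimum is min P + min Q + 4.
P'(u) = 4(u - 4)(u - 3)(u - 2) vanishes at u ∈ {2, 3, 4}; Q'(v) = 2v - 4 vanishes at v ∈ {2}.
Local minima of P (where P''>0): P(2)=-64, P(4)=-64. Local minima of Q: Q(2)=-4.
So the global minimum of L is P(2) + Q(2) + 4 = -64 − 4 + 4 = -64, attained at (2, 2).

-64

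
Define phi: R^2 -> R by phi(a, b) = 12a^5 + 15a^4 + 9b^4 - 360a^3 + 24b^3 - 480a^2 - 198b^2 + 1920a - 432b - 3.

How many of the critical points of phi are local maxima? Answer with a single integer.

phi separates as a function of a plus a function of b, so ∇phi=0 decouples.
∂phi/∂a = 60(a - 4)(a - 1)(a + 2)(a + 4) = 0 at a ∈ {-4, -2, 1, 4}; ∂phi/∂b = 36(b - 3)(b + 1)(b + 4) = 0 at b ∈ {-4, -1, 3}.
The Hessian is diagonal: diag(phi_aa, phi_bb). Second derivatives: phi_aa(-4)=-4800, phi_aa(-2)=2160, phi_aa(1)=-2700, phi_aa(4)=8640; phi_bb(-4)=756, phi_bb(-1)=-432, phi_bb(3)=1008.
Local maxima occur where both diagonal entries negative: (-4, -1), (1, -1). Count: 2.

2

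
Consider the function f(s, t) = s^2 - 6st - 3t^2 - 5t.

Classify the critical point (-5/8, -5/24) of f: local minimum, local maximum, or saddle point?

saddle point

The Hessian of f is constant: H = [[2, -6], [-6, -6]].
det(H) = 2·(-6) − (-6)² = -48.
Since det(H) < 0, H is indefinite and the critical point is a saddle point.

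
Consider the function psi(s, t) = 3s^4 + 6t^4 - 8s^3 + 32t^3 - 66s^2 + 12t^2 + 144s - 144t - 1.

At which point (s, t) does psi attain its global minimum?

psi(s,t) separates as P(s) + Q(t) − 1, so its minimum is min P + min Q − 1.
P'(s) = 12(s - 4)(s - 1)(s + 3) vanishes at s ∈ {-3, 1, 4}; Q'(t) = 24(t - 1)(t + 2)(t + 3) vanishes at t ∈ {-3, -2, 1}.
Local minima of P (where P''>0): P(-3)=-567, P(4)=-224. Local minima of Q: Q(-3)=162, Q(1)=-94.
So the global minimum of psi is P(-3) + Q(1) − 1 = -567 − 94 − 1 = -662, attained at (-3, 1).

(-3, 1)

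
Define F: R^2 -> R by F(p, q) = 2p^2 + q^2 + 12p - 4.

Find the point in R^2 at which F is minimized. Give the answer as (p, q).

(-3, 0)

F(p,q) separates as A(p) + B(q) − 4, so its minimum is min A + min B − 4.
A'(p) = 4p + 12 vanishes at p ∈ {-3}; B'(q) = 2q vanishes at q ∈ {0}.
Local minima of A (where A''>0): A(-3)=-18. Local minima of B: B(0)=0.
So the global minimum of F is A(-3) + B(0) − 4 = -18 + 0 − 4 = -22, attained at (-3, 0).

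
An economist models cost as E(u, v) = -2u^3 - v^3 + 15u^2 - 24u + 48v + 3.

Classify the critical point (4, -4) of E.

saddle point

The mixed partial ∂²E/∂u∂v is 0, so the Hessian at any point is diag(E_uu, E_vv) = diag(6(-2u + 5), -6v).
At (4, -4): H = diag(-18, 24).
The eigenvalues have opposite signs, so H is indefinite: a saddle point.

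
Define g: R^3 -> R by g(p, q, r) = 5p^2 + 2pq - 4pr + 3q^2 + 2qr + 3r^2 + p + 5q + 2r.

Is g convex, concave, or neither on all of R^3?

convex

g is quadratic, so its Hessian is the constant matrix H = [[10, 2, -4], [2, 6, 2], [-4, 2, 6]].
Leading principal minors: 10, 56, 168.
All positive ⇒ H ≻ 0 ⇒ convex.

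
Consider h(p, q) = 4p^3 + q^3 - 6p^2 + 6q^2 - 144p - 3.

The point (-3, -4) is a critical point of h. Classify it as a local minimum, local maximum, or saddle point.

local maximum

The mixed partial ∂²h/∂p∂q is 0, so the Hessian at any point is diag(h_pp, h_qq) = diag(12(2p - 1), 6(q + 2)).
At (-3, -4): H = diag(-84, -12).
Both eigenvalues are negative, so H is negative definite: a local maximum.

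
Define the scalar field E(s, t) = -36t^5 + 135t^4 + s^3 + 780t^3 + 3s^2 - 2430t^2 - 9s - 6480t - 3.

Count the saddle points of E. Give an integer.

4

E separates as a function of s plus a function of t, so ∇E=0 decouples.
∂E/∂s = 3(s - 1)(s + 3) = 0 at s ∈ {-3, 1}; ∂E/∂t = -180(t - 4)(t - 3)(t + 1)(t + 3) = 0 at t ∈ {-3, -1, 3, 4}.
The Hessian is diagonal: diag(E_ss, E_tt). Second derivatives: E_ss(-3)=-12, E_ss(1)=12; E_tt(-3)=15120, E_tt(-1)=-7200, E_tt(3)=4320, E_tt(4)=-6300.
Saddle points occur where the two diagonal entries have opposite signs: (-3, -3), (-3, 3), (1, -1), (1, 4). Count: 4.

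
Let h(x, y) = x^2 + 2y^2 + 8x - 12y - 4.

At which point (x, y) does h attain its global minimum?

h(x,y) separates as P(x) + Q(y) − 4, so its minimum is min P + min Q − 4.
P'(x) = 2x + 8 vanishes at x ∈ {-4}; Q'(y) = 4y - 12 vanishes at y ∈ {3}.
Local minima of P (where P''>0): P(-4)=-16. Local minima of Q: Q(3)=-18.
So the global minimum of h is P(-4) + Q(3) − 4 = -16 − 18 − 4 = -38, attained at (-4, 3).

(-4, 3)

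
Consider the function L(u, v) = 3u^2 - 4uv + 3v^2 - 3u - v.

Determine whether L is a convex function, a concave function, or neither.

L is quadratic, so its Hessian is the constant matrix H = [[6, -4], [-4, 6]].
det(H) = 20, tr(H) = 12.
det(H) > 0 and tr(H) > 0, so H is positive definite everywhere: convex.

convex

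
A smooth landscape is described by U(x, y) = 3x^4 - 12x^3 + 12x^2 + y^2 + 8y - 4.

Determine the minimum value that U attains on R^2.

-20

U(x,y) separates as P(x) + Q(y) − 4, so its minimum is min P + min Q − 4.
P'(x) = 12x(x - 2)(x - 1) vanishes at x ∈ {0, 1, 2}; Q'(y) = 2y + 8 vanishes at y ∈ {-4}.
Local minima of P (where P''>0): P(0)=0, P(2)=0. Local minima of Q: Q(-4)=-16.
So the global minimum of U is P(0) + Q(-4) − 4 = 0 − 16 − 4 = -20, attained at (0, -4).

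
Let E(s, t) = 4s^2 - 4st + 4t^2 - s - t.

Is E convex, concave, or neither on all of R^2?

convex

E is quadratic, so its Hessian is the constant matrix H = [[8, -4], [-4, 8]].
det(H) = 48, tr(H) = 16.
det(H) > 0 and tr(H) > 0, so H is positive definite everywhere: convex.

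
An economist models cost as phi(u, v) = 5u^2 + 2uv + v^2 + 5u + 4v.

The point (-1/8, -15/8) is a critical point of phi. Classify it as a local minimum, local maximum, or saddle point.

The Hessian of phi is constant: H = [[10, 2], [2, 2]].
det(H) = 10·2 − 2² = 16.
det(H) > 0 and tr(H) = 12 > 0, so H is positive definite and the point is a local minimum.

local minimum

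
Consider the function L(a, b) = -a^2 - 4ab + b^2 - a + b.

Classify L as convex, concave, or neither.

neither

L is quadratic, so its Hessian is the constant matrix H = [[-2, -4], [-4, 2]].
det(H) = -20, tr(H) = 0.
det(H) < 0, so H is indefinite: neither convex nor concave.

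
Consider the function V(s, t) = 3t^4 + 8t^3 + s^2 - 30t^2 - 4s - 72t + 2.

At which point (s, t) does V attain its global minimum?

(2, 2)

V(s,t) separates as P(s) + Q(t) + 2, so its minimum is min P + min Q + 2.
P'(s) = 2s - 4 vanishes at s ∈ {2}; Q'(t) = 12(t - 2)(t + 1)(t + 3) vanishes at t ∈ {-3, -1, 2}.
Local minima of P (where P''>0): P(2)=-4. Local minima of Q: Q(-3)=-27, Q(2)=-152.
So the global minimum of V is P(2) + Q(2) + 2 = -4 − 152 + 2 = -154, attained at (2, 2).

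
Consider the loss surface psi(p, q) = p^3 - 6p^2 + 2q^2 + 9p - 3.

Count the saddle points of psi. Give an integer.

psi separates as a function of p plus a function of q, so ∇psi=0 decouples.
∂psi/∂p = 3(p - 3)(p - 1) = 0 at p ∈ {1, 3}; ∂psi/∂q = 4q = 0 at q ∈ {0}.
The Hessian is diagonal: diag(psi_pp, psi_qq). Second derivatives: psi_pp(1)=-6, psi_pp(3)=6; psi_qq(0)=4.
Saddle points occur where the two diagonal entries have opposite signs: (1, 0). Count: 1.

1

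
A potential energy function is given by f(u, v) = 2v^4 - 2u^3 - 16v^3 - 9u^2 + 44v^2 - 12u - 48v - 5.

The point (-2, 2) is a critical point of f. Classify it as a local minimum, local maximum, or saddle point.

saddle point

The mixed partial ∂²f/∂u∂v is 0, so the Hessian at any point is diag(f_uu, f_vv) = diag(-6(2u + 3), 8(3v^2 - 12v + 11)).
At (-2, 2): H = diag(6, -8).
The eigenvalues have opposite signs, so H is indefinite: a saddle point.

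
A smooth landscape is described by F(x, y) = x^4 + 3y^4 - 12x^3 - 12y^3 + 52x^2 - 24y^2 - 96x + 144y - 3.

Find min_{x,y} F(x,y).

-307

F(x,y) separates as P(x) + Q(y) − 3, so its minimum is min P + min Q − 3.
P'(x) = 4(x - 4)(x - 3)(x - 2) vanishes at x ∈ {2, 3, 4}; Q'(y) = 12(y - 3)(y - 2)(y + 2) vanishes at y ∈ {-2, 2, 3}.
Local minima of P (where P''>0): P(2)=-64, P(4)=-64. Local minima of Q: Q(-2)=-240, Q(3)=135.
So the global minimum of F is P(2) + Q(-2) − 3 = -64 − 240 − 3 = -307, attained at (2, -2).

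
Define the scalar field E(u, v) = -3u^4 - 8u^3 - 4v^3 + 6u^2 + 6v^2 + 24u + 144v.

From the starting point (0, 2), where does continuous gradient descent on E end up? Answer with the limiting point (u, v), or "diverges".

E is separable, so gradient descent decouples: u follows -∂E/∂u, v follows -∂E/∂v.
∂E/∂u = -12(u - 1)(u + 1)(u + 2); at u=0 this is 24, so u decreases.
∂E/∂v = -12(v - 4)(v + 3); at v=2 this is 120, so v decreases.
u converges to its nearest critical value -1 (a local min of the u-part); v converges to -3. The iterate converges to (-1, -3).

(-1, -3)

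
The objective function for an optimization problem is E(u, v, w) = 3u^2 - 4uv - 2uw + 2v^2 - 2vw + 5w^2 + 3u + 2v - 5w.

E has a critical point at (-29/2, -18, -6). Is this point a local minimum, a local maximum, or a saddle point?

The Hessian is constant: H = [[6, -4, -2], [-4, 4, -2], [-2, -2, 10]].
Leading principal minors: Δ₁ = 6, Δ₂ = 8, Δ₃ = 8.
All leading minors are positive, so H is positive definite: a local minimum.

local minimum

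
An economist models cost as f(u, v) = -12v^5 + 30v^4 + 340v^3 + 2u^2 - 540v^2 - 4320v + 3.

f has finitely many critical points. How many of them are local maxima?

f separates as a function of u plus a function of v, so ∇f=0 decouples.
∂f/∂u = 4u = 0 at u ∈ {0}; ∂f/∂v = -60(v - 4)(v - 3)(v + 2)(v + 3) = 0 at v ∈ {-3, -2, 3, 4}.
The Hessian is diagonal: diag(f_uu, f_vv). Second derivatives: f_uu(0)=4; f_vv(-3)=2520, f_vv(-2)=-1800, f_vv(3)=1800, f_vv(4)=-2520.
Local maxima occur where both diagonal entries negative: none. Count: 0.

0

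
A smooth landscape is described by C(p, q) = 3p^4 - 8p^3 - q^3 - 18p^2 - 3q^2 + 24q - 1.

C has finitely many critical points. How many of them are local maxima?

1

C separates as a function of p plus a function of q, so ∇C=0 decouples.
∂C/∂p = 12p(p - 3)(p + 1) = 0 at p ∈ {-1, 0, 3}; ∂C/∂q = -3(q - 2)(q + 4) = 0 at q ∈ {-4, 2}.
The Hessian is diagonal: diag(C_pp, C_qq). Second derivatives: C_pp(-1)=48, C_pp(0)=-36, C_pp(3)=144; C_qq(-4)=18, C_qq(2)=-18.
Local maxima occur where both diagonal entries negative: (0, 2). Count: 1.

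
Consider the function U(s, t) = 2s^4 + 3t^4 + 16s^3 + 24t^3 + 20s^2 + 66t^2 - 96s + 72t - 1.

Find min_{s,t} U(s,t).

U(s,t) separates as P(s) + Q(t) − 1, so its minimum is min P + min Q − 1.
P'(s) = 8(s - 1)(s + 3)(s + 4) vanishes at s ∈ {-4, -3, 1}; Q'(t) = 12(t + 1)(t + 2)(t + 3) vanishes at t ∈ {-3, -2, -1}.
Local minima of P (where P''>0): P(-4)=192, P(1)=-58. Local minima of Q: Q(-3)=-27, Q(-1)=-27.
So the global minimum of U is P(1) + Q(-3) − 1 = -58 − 27 − 1 = -86, attained at (1, -3).

-86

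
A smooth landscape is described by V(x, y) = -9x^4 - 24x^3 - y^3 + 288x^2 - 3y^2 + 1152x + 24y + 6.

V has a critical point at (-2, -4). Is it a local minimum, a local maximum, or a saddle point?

The mixed partial ∂²V/∂x∂y is 0, so the Hessian at any point is diag(V_xx, V_yy) = diag(36(-3x^2 - 4x + 16), -6(y + 1)).
At (-2, -4): H = diag(432, 18).
Both eigenvalues are positive, so H is positive definite: a local minimum.

local minimum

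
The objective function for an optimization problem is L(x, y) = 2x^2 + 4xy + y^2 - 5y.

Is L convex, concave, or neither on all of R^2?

L is quadratic, so its Hessian is the constant matrix H = [[4, 4], [4, 2]].
det(H) = -8, tr(H) = 6.
det(H) < 0, so H is indefinite: neither convex nor concave.

neither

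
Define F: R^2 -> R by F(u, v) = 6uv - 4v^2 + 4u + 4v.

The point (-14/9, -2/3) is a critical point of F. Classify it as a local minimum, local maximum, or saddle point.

saddle point

The Hessian of F is constant: H = [[0, 6], [6, -8]].
det(H) = 0·(-8) − 6² = -36.
Since det(H) < 0, H is indefinite and the critical point is a saddle point.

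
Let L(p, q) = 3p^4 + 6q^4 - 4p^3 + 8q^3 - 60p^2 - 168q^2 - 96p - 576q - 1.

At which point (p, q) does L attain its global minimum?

L(p,q) separates as A(p) + B(q) − 1, so its minimum is min A + min B − 1.
A'(p) = 12(p - 4)(p + 1)(p + 2) vanishes at p ∈ {-2, -1, 4}; B'(q) = 24(q - 4)(q + 2)(q + 3) vanishes at q ∈ {-3, -2, 4}.
Local minima of A (where A''>0): A(-2)=32, A(4)=-832. Local minima of B: B(-3)=486, B(4)=-2944.
So the global minimum of L is A(4) + B(4) − 1 = -832 − 2944 − 1 = -3777, attained at (4, 4).

(4, 4)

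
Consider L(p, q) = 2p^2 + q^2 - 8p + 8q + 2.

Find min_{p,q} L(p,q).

-22

L(p,q) separates as A(p) + B(q) + 2, so its minimum is min A + min B + 2.
A'(p) = 4p - 8 vanishes at p ∈ {2}; B'(q) = 2q + 8 vanishes at q ∈ {-4}.
Local minima of A (where A''>0): A(2)=-8. Local minima of B: B(-4)=-16.
So the global minimum of L is A(2) + B(-4) + 2 = -8 − 16 + 2 = -22, attained at (2, -4).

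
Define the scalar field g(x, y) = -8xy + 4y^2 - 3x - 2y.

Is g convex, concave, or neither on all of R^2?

neither

g is quadratic, so its Hessian is the constant matrix H = [[0, -8], [-8, 8]].
det(H) = -64, tr(H) = 8.
det(H) < 0, so H is indefinite: neither convex nor concave.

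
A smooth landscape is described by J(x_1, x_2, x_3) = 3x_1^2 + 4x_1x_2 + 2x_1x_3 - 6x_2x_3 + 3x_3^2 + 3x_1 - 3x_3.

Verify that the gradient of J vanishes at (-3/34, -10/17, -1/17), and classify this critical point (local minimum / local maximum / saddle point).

saddle point

∇J = (6x_1 + 4x_2 + 2x_3 + 3, 4x_1 - 6x_3, 2x_1 - 6x_2 + 6x_3 - 3); substituting (-3/34, -10/17, -1/17) gives ∇J = (0, 0, 0), so (-3/34, -10/17, -1/17) is indeed a critical point.
The Hessian is constant: H = [[6, 4, 2], [4, 0, -6], [2, -6, 6]].
Leading principal minors: Δ₁ = 6, Δ₂ = -16, Δ₃ = -408.
The minors fit neither the all-positive nor the alternating-sign pattern, so H is indefinite: a saddle point.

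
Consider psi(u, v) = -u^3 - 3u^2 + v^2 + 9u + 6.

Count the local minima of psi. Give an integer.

psi separates as a function of u plus a function of v, so ∇psi=0 decouples.
∂psi/∂u = -3(u - 1)(u + 3) = 0 at u ∈ {-3, 1}; ∂psi/∂v = 2v = 0 at v ∈ {0}.
The Hessian is diagonal: diag(psi_uu, psi_vv). Second derivatives: psi_uu(-3)=12, psi_uu(1)=-12; psi_vv(0)=2.
Local minima occur where both diagonal entries positive: (-3, 0). Count: 1.

1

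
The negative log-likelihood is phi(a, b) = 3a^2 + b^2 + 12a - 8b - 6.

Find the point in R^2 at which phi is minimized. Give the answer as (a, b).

(-2, 4)

phi(a,b) separates as P(a) + Q(b) − 6, so its minimum is min P + min Q − 6.
P'(a) = 6a + 12 vanishes at a ∈ {-2}; Q'(b) = 2b - 8 vanishes at b ∈ {4}.
Local minima of P (where P''>0): P(-2)=-12. Local minima of Q: Q(4)=-16.
So the global minimum of phi is P(-2) + Q(4) − 6 = -12 − 16 − 6 = -34, attained at (-2, 4).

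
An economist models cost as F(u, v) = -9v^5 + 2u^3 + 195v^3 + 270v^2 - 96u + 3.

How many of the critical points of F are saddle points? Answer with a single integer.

4

F separates as a function of u plus a function of v, so ∇F=0 decouples.
∂F/∂u = 6(u - 4)(u + 4) = 0 at u ∈ {-4, 4}; ∂F/∂v = -45v(v - 4)(v + 1)(v + 3) = 0 at v ∈ {-3, -1, 0, 4}.
The Hessian is diagonal: diag(F_uu, F_vv). Second derivatives: F_uu(-4)=-48, F_uu(4)=48; F_vv(-3)=1890, F_vv(-1)=-450, F_vv(0)=540, F_vv(4)=-6300.
Saddle points occur where the two diagonal entries have opposite signs: (-4, -3), (-4, 0), (4, -1), (4, 4). Count: 4.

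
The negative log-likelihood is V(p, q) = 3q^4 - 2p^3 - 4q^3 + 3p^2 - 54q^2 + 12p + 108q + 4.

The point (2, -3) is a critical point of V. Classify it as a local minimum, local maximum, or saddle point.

The mixed partial ∂²V/∂p∂q is 0, so the Hessian at any point is diag(V_pp, V_qq) = diag(6(-2p + 1), 12(3q^2 - 2q - 9)).
At (2, -3): H = diag(-18, 288).
The eigenvalues have opposite signs, so H is indefinite: a saddle point.

saddle point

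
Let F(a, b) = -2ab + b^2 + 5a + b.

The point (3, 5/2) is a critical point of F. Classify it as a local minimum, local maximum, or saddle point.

saddle point

The Hessian of F is constant: H = [[0, -2], [-2, 2]].
det(H) = 0·2 − (-2)² = -4.
Since det(H) < 0, H is indefinite and the critical point is a saddle point.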